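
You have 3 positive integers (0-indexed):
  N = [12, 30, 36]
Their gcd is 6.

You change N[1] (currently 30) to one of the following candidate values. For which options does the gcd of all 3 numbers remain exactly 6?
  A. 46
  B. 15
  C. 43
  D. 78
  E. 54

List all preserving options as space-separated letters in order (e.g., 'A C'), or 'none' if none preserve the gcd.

Old gcd = 6; gcd of others (without N[1]) = 12
New gcd for candidate v: gcd(12, v). Preserves old gcd iff gcd(12, v) = 6.
  Option A: v=46, gcd(12,46)=2 -> changes
  Option B: v=15, gcd(12,15)=3 -> changes
  Option C: v=43, gcd(12,43)=1 -> changes
  Option D: v=78, gcd(12,78)=6 -> preserves
  Option E: v=54, gcd(12,54)=6 -> preserves

Answer: D E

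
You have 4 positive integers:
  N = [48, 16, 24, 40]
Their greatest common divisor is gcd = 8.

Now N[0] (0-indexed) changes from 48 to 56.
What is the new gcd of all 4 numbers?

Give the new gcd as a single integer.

Answer: 8

Derivation:
Numbers: [48, 16, 24, 40], gcd = 8
Change: index 0, 48 -> 56
gcd of the OTHER numbers (without index 0): gcd([16, 24, 40]) = 8
New gcd = gcd(g_others, new_val) = gcd(8, 56) = 8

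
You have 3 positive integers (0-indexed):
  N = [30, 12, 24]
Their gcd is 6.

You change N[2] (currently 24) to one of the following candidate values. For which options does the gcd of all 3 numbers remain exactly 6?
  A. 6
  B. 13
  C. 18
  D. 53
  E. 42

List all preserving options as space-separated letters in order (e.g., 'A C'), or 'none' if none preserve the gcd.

Old gcd = 6; gcd of others (without N[2]) = 6
New gcd for candidate v: gcd(6, v). Preserves old gcd iff gcd(6, v) = 6.
  Option A: v=6, gcd(6,6)=6 -> preserves
  Option B: v=13, gcd(6,13)=1 -> changes
  Option C: v=18, gcd(6,18)=6 -> preserves
  Option D: v=53, gcd(6,53)=1 -> changes
  Option E: v=42, gcd(6,42)=6 -> preserves

Answer: A C E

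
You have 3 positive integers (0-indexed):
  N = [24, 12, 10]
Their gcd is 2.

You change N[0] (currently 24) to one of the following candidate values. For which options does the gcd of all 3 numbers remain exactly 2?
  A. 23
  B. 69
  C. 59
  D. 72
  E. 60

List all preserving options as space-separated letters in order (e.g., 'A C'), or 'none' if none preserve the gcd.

Answer: D E

Derivation:
Old gcd = 2; gcd of others (without N[0]) = 2
New gcd for candidate v: gcd(2, v). Preserves old gcd iff gcd(2, v) = 2.
  Option A: v=23, gcd(2,23)=1 -> changes
  Option B: v=69, gcd(2,69)=1 -> changes
  Option C: v=59, gcd(2,59)=1 -> changes
  Option D: v=72, gcd(2,72)=2 -> preserves
  Option E: v=60, gcd(2,60)=2 -> preserves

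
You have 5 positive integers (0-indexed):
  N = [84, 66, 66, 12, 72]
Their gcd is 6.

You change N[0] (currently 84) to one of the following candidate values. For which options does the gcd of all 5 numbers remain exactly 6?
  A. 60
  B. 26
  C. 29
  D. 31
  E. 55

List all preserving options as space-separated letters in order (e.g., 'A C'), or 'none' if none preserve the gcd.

Answer: A

Derivation:
Old gcd = 6; gcd of others (without N[0]) = 6
New gcd for candidate v: gcd(6, v). Preserves old gcd iff gcd(6, v) = 6.
  Option A: v=60, gcd(6,60)=6 -> preserves
  Option B: v=26, gcd(6,26)=2 -> changes
  Option C: v=29, gcd(6,29)=1 -> changes
  Option D: v=31, gcd(6,31)=1 -> changes
  Option E: v=55, gcd(6,55)=1 -> changes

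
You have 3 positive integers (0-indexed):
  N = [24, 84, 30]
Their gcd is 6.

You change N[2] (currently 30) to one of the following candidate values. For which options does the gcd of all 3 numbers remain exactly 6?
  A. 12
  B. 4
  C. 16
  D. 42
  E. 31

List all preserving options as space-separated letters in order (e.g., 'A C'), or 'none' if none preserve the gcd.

Old gcd = 6; gcd of others (without N[2]) = 12
New gcd for candidate v: gcd(12, v). Preserves old gcd iff gcd(12, v) = 6.
  Option A: v=12, gcd(12,12)=12 -> changes
  Option B: v=4, gcd(12,4)=4 -> changes
  Option C: v=16, gcd(12,16)=4 -> changes
  Option D: v=42, gcd(12,42)=6 -> preserves
  Option E: v=31, gcd(12,31)=1 -> changes

Answer: D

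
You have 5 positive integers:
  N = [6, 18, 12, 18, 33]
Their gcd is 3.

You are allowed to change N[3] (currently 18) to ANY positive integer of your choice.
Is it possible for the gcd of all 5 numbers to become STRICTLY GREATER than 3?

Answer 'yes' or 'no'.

Current gcd = 3
gcd of all OTHER numbers (without N[3]=18): gcd([6, 18, 12, 33]) = 3
The new gcd after any change is gcd(3, new_value).
This can be at most 3.
Since 3 = old gcd 3, the gcd can only stay the same or decrease.

Answer: no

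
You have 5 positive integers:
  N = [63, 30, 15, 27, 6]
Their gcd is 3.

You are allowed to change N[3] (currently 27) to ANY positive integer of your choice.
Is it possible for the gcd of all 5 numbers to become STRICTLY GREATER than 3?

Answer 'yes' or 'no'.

Current gcd = 3
gcd of all OTHER numbers (without N[3]=27): gcd([63, 30, 15, 6]) = 3
The new gcd after any change is gcd(3, new_value).
This can be at most 3.
Since 3 = old gcd 3, the gcd can only stay the same or decrease.

Answer: no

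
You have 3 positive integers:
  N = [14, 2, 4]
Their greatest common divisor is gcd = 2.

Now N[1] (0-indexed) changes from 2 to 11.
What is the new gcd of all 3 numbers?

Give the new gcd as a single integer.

Answer: 1

Derivation:
Numbers: [14, 2, 4], gcd = 2
Change: index 1, 2 -> 11
gcd of the OTHER numbers (without index 1): gcd([14, 4]) = 2
New gcd = gcd(g_others, new_val) = gcd(2, 11) = 1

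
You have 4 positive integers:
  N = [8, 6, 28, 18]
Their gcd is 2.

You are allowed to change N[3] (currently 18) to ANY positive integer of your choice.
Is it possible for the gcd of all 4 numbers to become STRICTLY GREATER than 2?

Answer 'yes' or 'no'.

Current gcd = 2
gcd of all OTHER numbers (without N[3]=18): gcd([8, 6, 28]) = 2
The new gcd after any change is gcd(2, new_value).
This can be at most 2.
Since 2 = old gcd 2, the gcd can only stay the same or decrease.

Answer: no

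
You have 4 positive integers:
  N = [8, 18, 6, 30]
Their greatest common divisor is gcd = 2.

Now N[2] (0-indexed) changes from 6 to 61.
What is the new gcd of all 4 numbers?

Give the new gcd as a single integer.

Answer: 1

Derivation:
Numbers: [8, 18, 6, 30], gcd = 2
Change: index 2, 6 -> 61
gcd of the OTHER numbers (without index 2): gcd([8, 18, 30]) = 2
New gcd = gcd(g_others, new_val) = gcd(2, 61) = 1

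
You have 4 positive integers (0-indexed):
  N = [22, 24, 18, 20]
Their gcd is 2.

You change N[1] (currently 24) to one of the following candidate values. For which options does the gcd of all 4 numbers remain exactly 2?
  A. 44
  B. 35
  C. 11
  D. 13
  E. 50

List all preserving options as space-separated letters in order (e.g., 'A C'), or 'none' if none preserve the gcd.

Answer: A E

Derivation:
Old gcd = 2; gcd of others (without N[1]) = 2
New gcd for candidate v: gcd(2, v). Preserves old gcd iff gcd(2, v) = 2.
  Option A: v=44, gcd(2,44)=2 -> preserves
  Option B: v=35, gcd(2,35)=1 -> changes
  Option C: v=11, gcd(2,11)=1 -> changes
  Option D: v=13, gcd(2,13)=1 -> changes
  Option E: v=50, gcd(2,50)=2 -> preserves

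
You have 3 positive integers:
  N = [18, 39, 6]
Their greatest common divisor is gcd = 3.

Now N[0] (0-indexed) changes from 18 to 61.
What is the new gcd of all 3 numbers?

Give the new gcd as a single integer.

Numbers: [18, 39, 6], gcd = 3
Change: index 0, 18 -> 61
gcd of the OTHER numbers (without index 0): gcd([39, 6]) = 3
New gcd = gcd(g_others, new_val) = gcd(3, 61) = 1

Answer: 1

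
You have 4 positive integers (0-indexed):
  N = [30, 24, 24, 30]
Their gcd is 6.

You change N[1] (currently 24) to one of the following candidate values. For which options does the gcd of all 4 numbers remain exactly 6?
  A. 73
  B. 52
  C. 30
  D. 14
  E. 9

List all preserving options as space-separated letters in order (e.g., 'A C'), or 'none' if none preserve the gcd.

Answer: C

Derivation:
Old gcd = 6; gcd of others (without N[1]) = 6
New gcd for candidate v: gcd(6, v). Preserves old gcd iff gcd(6, v) = 6.
  Option A: v=73, gcd(6,73)=1 -> changes
  Option B: v=52, gcd(6,52)=2 -> changes
  Option C: v=30, gcd(6,30)=6 -> preserves
  Option D: v=14, gcd(6,14)=2 -> changes
  Option E: v=9, gcd(6,9)=3 -> changes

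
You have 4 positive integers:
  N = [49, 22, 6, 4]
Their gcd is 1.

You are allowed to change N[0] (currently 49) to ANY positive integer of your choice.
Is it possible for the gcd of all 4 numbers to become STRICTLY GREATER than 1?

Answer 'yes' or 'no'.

Current gcd = 1
gcd of all OTHER numbers (without N[0]=49): gcd([22, 6, 4]) = 2
The new gcd after any change is gcd(2, new_value).
This can be at most 2.
Since 2 > old gcd 1, the gcd CAN increase (e.g., set N[0] = 2).

Answer: yes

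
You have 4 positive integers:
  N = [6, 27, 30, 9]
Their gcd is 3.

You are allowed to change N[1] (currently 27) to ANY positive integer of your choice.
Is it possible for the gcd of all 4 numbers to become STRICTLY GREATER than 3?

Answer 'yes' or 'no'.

Answer: no

Derivation:
Current gcd = 3
gcd of all OTHER numbers (without N[1]=27): gcd([6, 30, 9]) = 3
The new gcd after any change is gcd(3, new_value).
This can be at most 3.
Since 3 = old gcd 3, the gcd can only stay the same or decrease.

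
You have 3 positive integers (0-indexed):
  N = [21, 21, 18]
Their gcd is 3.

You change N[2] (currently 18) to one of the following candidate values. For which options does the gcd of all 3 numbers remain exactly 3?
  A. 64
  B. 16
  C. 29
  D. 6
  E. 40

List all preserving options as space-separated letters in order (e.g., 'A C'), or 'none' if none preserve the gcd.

Old gcd = 3; gcd of others (without N[2]) = 21
New gcd for candidate v: gcd(21, v). Preserves old gcd iff gcd(21, v) = 3.
  Option A: v=64, gcd(21,64)=1 -> changes
  Option B: v=16, gcd(21,16)=1 -> changes
  Option C: v=29, gcd(21,29)=1 -> changes
  Option D: v=6, gcd(21,6)=3 -> preserves
  Option E: v=40, gcd(21,40)=1 -> changes

Answer: D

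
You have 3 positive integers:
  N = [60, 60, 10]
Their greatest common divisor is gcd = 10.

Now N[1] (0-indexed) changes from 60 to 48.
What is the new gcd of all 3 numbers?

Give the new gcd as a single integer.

Answer: 2

Derivation:
Numbers: [60, 60, 10], gcd = 10
Change: index 1, 60 -> 48
gcd of the OTHER numbers (without index 1): gcd([60, 10]) = 10
New gcd = gcd(g_others, new_val) = gcd(10, 48) = 2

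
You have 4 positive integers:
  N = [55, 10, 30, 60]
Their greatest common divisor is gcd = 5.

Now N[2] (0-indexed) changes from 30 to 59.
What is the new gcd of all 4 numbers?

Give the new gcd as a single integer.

Answer: 1

Derivation:
Numbers: [55, 10, 30, 60], gcd = 5
Change: index 2, 30 -> 59
gcd of the OTHER numbers (without index 2): gcd([55, 10, 60]) = 5
New gcd = gcd(g_others, new_val) = gcd(5, 59) = 1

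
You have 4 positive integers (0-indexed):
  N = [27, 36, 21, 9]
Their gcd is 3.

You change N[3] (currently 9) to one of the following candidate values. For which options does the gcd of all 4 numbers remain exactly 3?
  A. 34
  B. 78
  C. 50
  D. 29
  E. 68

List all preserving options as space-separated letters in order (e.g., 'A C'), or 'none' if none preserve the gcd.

Answer: B

Derivation:
Old gcd = 3; gcd of others (without N[3]) = 3
New gcd for candidate v: gcd(3, v). Preserves old gcd iff gcd(3, v) = 3.
  Option A: v=34, gcd(3,34)=1 -> changes
  Option B: v=78, gcd(3,78)=3 -> preserves
  Option C: v=50, gcd(3,50)=1 -> changes
  Option D: v=29, gcd(3,29)=1 -> changes
  Option E: v=68, gcd(3,68)=1 -> changes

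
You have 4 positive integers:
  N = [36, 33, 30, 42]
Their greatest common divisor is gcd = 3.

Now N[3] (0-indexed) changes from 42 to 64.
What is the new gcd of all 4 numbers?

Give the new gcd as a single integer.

Answer: 1

Derivation:
Numbers: [36, 33, 30, 42], gcd = 3
Change: index 3, 42 -> 64
gcd of the OTHER numbers (without index 3): gcd([36, 33, 30]) = 3
New gcd = gcd(g_others, new_val) = gcd(3, 64) = 1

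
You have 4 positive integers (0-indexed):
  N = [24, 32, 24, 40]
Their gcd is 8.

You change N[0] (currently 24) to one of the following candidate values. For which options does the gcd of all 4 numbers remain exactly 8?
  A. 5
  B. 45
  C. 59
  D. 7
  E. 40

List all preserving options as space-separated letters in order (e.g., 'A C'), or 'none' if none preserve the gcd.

Answer: E

Derivation:
Old gcd = 8; gcd of others (without N[0]) = 8
New gcd for candidate v: gcd(8, v). Preserves old gcd iff gcd(8, v) = 8.
  Option A: v=5, gcd(8,5)=1 -> changes
  Option B: v=45, gcd(8,45)=1 -> changes
  Option C: v=59, gcd(8,59)=1 -> changes
  Option D: v=7, gcd(8,7)=1 -> changes
  Option E: v=40, gcd(8,40)=8 -> preserves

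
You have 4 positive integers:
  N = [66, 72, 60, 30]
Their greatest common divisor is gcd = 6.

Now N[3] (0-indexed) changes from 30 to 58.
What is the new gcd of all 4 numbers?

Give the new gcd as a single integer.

Answer: 2

Derivation:
Numbers: [66, 72, 60, 30], gcd = 6
Change: index 3, 30 -> 58
gcd of the OTHER numbers (without index 3): gcd([66, 72, 60]) = 6
New gcd = gcd(g_others, new_val) = gcd(6, 58) = 2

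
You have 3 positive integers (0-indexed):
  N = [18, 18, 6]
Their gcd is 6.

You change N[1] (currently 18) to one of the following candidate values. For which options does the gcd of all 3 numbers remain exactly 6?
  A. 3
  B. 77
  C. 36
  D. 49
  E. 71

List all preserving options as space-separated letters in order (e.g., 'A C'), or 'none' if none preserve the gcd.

Old gcd = 6; gcd of others (without N[1]) = 6
New gcd for candidate v: gcd(6, v). Preserves old gcd iff gcd(6, v) = 6.
  Option A: v=3, gcd(6,3)=3 -> changes
  Option B: v=77, gcd(6,77)=1 -> changes
  Option C: v=36, gcd(6,36)=6 -> preserves
  Option D: v=49, gcd(6,49)=1 -> changes
  Option E: v=71, gcd(6,71)=1 -> changes

Answer: C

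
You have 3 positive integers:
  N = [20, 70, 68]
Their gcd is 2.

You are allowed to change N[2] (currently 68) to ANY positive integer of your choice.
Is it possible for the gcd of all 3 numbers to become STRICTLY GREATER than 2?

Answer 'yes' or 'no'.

Current gcd = 2
gcd of all OTHER numbers (without N[2]=68): gcd([20, 70]) = 10
The new gcd after any change is gcd(10, new_value).
This can be at most 10.
Since 10 > old gcd 2, the gcd CAN increase (e.g., set N[2] = 10).

Answer: yes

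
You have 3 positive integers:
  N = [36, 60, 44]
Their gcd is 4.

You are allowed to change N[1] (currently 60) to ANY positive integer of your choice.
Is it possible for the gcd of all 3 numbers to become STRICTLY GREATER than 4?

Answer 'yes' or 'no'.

Answer: no

Derivation:
Current gcd = 4
gcd of all OTHER numbers (without N[1]=60): gcd([36, 44]) = 4
The new gcd after any change is gcd(4, new_value).
This can be at most 4.
Since 4 = old gcd 4, the gcd can only stay the same or decrease.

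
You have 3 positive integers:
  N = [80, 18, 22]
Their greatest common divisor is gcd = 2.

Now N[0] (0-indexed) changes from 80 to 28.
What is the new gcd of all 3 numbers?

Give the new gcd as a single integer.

Answer: 2

Derivation:
Numbers: [80, 18, 22], gcd = 2
Change: index 0, 80 -> 28
gcd of the OTHER numbers (without index 0): gcd([18, 22]) = 2
New gcd = gcd(g_others, new_val) = gcd(2, 28) = 2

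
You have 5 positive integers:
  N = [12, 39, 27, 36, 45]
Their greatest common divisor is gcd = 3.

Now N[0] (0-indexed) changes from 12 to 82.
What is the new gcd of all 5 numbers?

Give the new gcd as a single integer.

Numbers: [12, 39, 27, 36, 45], gcd = 3
Change: index 0, 12 -> 82
gcd of the OTHER numbers (without index 0): gcd([39, 27, 36, 45]) = 3
New gcd = gcd(g_others, new_val) = gcd(3, 82) = 1

Answer: 1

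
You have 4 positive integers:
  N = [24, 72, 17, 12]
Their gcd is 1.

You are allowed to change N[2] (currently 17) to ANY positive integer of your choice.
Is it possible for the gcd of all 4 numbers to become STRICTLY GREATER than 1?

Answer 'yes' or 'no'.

Current gcd = 1
gcd of all OTHER numbers (without N[2]=17): gcd([24, 72, 12]) = 12
The new gcd after any change is gcd(12, new_value).
This can be at most 12.
Since 12 > old gcd 1, the gcd CAN increase (e.g., set N[2] = 12).

Answer: yes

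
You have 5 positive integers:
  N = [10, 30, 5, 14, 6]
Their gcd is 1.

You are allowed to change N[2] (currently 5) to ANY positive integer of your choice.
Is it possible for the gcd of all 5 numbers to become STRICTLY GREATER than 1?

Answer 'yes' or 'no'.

Answer: yes

Derivation:
Current gcd = 1
gcd of all OTHER numbers (without N[2]=5): gcd([10, 30, 14, 6]) = 2
The new gcd after any change is gcd(2, new_value).
This can be at most 2.
Since 2 > old gcd 1, the gcd CAN increase (e.g., set N[2] = 2).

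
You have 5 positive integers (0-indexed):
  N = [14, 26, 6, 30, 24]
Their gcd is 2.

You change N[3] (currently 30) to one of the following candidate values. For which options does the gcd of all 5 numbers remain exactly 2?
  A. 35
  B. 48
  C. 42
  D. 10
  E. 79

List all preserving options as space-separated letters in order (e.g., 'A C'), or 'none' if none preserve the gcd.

Answer: B C D

Derivation:
Old gcd = 2; gcd of others (without N[3]) = 2
New gcd for candidate v: gcd(2, v). Preserves old gcd iff gcd(2, v) = 2.
  Option A: v=35, gcd(2,35)=1 -> changes
  Option B: v=48, gcd(2,48)=2 -> preserves
  Option C: v=42, gcd(2,42)=2 -> preserves
  Option D: v=10, gcd(2,10)=2 -> preserves
  Option E: v=79, gcd(2,79)=1 -> changes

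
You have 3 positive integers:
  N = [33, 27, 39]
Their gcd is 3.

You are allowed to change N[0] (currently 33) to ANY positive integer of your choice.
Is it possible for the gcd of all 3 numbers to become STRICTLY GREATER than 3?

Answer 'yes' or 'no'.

Current gcd = 3
gcd of all OTHER numbers (without N[0]=33): gcd([27, 39]) = 3
The new gcd after any change is gcd(3, new_value).
This can be at most 3.
Since 3 = old gcd 3, the gcd can only stay the same or decrease.

Answer: no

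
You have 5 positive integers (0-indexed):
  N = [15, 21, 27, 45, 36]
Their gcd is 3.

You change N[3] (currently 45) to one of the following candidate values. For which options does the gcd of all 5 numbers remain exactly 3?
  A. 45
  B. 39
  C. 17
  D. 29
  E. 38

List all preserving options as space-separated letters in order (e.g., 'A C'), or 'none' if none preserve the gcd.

Old gcd = 3; gcd of others (without N[3]) = 3
New gcd for candidate v: gcd(3, v). Preserves old gcd iff gcd(3, v) = 3.
  Option A: v=45, gcd(3,45)=3 -> preserves
  Option B: v=39, gcd(3,39)=3 -> preserves
  Option C: v=17, gcd(3,17)=1 -> changes
  Option D: v=29, gcd(3,29)=1 -> changes
  Option E: v=38, gcd(3,38)=1 -> changes

Answer: A B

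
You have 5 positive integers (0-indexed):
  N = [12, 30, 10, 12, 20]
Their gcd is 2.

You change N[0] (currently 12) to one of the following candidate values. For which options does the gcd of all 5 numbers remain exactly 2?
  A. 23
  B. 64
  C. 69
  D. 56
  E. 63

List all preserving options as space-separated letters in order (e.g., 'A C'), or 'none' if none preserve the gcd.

Answer: B D

Derivation:
Old gcd = 2; gcd of others (without N[0]) = 2
New gcd for candidate v: gcd(2, v). Preserves old gcd iff gcd(2, v) = 2.
  Option A: v=23, gcd(2,23)=1 -> changes
  Option B: v=64, gcd(2,64)=2 -> preserves
  Option C: v=69, gcd(2,69)=1 -> changes
  Option D: v=56, gcd(2,56)=2 -> preserves
  Option E: v=63, gcd(2,63)=1 -> changes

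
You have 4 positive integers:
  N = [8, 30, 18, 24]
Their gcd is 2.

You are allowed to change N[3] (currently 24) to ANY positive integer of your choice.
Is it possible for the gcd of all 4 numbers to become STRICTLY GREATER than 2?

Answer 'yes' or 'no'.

Current gcd = 2
gcd of all OTHER numbers (without N[3]=24): gcd([8, 30, 18]) = 2
The new gcd after any change is gcd(2, new_value).
This can be at most 2.
Since 2 = old gcd 2, the gcd can only stay the same or decrease.

Answer: no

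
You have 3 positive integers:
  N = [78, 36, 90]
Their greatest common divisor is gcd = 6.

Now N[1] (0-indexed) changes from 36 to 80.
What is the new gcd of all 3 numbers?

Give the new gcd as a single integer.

Answer: 2

Derivation:
Numbers: [78, 36, 90], gcd = 6
Change: index 1, 36 -> 80
gcd of the OTHER numbers (without index 1): gcd([78, 90]) = 6
New gcd = gcd(g_others, new_val) = gcd(6, 80) = 2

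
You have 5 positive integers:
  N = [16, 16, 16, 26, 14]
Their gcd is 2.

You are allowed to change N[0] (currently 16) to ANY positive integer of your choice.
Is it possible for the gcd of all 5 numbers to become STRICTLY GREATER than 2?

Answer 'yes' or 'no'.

Answer: no

Derivation:
Current gcd = 2
gcd of all OTHER numbers (without N[0]=16): gcd([16, 16, 26, 14]) = 2
The new gcd after any change is gcd(2, new_value).
This can be at most 2.
Since 2 = old gcd 2, the gcd can only stay the same or decrease.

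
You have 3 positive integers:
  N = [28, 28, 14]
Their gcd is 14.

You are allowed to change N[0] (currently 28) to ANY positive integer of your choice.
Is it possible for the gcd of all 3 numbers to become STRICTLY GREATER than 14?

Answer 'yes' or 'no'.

Answer: no

Derivation:
Current gcd = 14
gcd of all OTHER numbers (without N[0]=28): gcd([28, 14]) = 14
The new gcd after any change is gcd(14, new_value).
This can be at most 14.
Since 14 = old gcd 14, the gcd can only stay the same or decrease.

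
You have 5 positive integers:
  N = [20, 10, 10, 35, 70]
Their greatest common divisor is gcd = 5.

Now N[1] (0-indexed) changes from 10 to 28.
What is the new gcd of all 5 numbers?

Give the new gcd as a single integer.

Numbers: [20, 10, 10, 35, 70], gcd = 5
Change: index 1, 10 -> 28
gcd of the OTHER numbers (without index 1): gcd([20, 10, 35, 70]) = 5
New gcd = gcd(g_others, new_val) = gcd(5, 28) = 1

Answer: 1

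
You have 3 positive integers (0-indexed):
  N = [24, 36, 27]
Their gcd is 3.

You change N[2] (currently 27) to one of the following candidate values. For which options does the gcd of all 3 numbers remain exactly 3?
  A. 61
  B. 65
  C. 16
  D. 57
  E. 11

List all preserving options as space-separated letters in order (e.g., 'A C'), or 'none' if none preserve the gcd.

Old gcd = 3; gcd of others (without N[2]) = 12
New gcd for candidate v: gcd(12, v). Preserves old gcd iff gcd(12, v) = 3.
  Option A: v=61, gcd(12,61)=1 -> changes
  Option B: v=65, gcd(12,65)=1 -> changes
  Option C: v=16, gcd(12,16)=4 -> changes
  Option D: v=57, gcd(12,57)=3 -> preserves
  Option E: v=11, gcd(12,11)=1 -> changes

Answer: D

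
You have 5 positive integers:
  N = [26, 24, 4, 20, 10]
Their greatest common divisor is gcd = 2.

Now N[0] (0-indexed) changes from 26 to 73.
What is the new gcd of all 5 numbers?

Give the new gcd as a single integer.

Numbers: [26, 24, 4, 20, 10], gcd = 2
Change: index 0, 26 -> 73
gcd of the OTHER numbers (without index 0): gcd([24, 4, 20, 10]) = 2
New gcd = gcd(g_others, new_val) = gcd(2, 73) = 1

Answer: 1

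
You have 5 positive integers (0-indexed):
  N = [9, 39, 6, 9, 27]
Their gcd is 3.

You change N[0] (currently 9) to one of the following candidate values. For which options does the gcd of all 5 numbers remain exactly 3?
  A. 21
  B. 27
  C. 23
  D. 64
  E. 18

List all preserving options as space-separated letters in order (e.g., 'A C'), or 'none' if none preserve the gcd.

Answer: A B E

Derivation:
Old gcd = 3; gcd of others (without N[0]) = 3
New gcd for candidate v: gcd(3, v). Preserves old gcd iff gcd(3, v) = 3.
  Option A: v=21, gcd(3,21)=3 -> preserves
  Option B: v=27, gcd(3,27)=3 -> preserves
  Option C: v=23, gcd(3,23)=1 -> changes
  Option D: v=64, gcd(3,64)=1 -> changes
  Option E: v=18, gcd(3,18)=3 -> preserves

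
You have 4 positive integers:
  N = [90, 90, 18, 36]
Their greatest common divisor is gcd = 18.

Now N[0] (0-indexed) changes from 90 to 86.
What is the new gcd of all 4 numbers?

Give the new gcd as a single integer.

Numbers: [90, 90, 18, 36], gcd = 18
Change: index 0, 90 -> 86
gcd of the OTHER numbers (without index 0): gcd([90, 18, 36]) = 18
New gcd = gcd(g_others, new_val) = gcd(18, 86) = 2

Answer: 2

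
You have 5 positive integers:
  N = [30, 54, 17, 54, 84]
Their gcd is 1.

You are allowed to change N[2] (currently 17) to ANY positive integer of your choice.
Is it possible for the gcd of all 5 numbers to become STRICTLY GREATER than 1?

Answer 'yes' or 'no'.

Answer: yes

Derivation:
Current gcd = 1
gcd of all OTHER numbers (without N[2]=17): gcd([30, 54, 54, 84]) = 6
The new gcd after any change is gcd(6, new_value).
This can be at most 6.
Since 6 > old gcd 1, the gcd CAN increase (e.g., set N[2] = 6).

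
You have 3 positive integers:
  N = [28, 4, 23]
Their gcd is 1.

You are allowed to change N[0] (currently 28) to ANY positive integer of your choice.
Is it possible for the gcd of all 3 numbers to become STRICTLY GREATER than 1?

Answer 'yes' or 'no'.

Answer: no

Derivation:
Current gcd = 1
gcd of all OTHER numbers (without N[0]=28): gcd([4, 23]) = 1
The new gcd after any change is gcd(1, new_value).
This can be at most 1.
Since 1 = old gcd 1, the gcd can only stay the same or decrease.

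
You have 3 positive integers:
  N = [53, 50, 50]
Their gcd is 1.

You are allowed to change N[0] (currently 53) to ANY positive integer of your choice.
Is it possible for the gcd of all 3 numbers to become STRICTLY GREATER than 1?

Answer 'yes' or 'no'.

Answer: yes

Derivation:
Current gcd = 1
gcd of all OTHER numbers (without N[0]=53): gcd([50, 50]) = 50
The new gcd after any change is gcd(50, new_value).
This can be at most 50.
Since 50 > old gcd 1, the gcd CAN increase (e.g., set N[0] = 50).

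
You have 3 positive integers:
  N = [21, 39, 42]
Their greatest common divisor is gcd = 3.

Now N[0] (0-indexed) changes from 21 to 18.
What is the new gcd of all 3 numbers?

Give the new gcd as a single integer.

Numbers: [21, 39, 42], gcd = 3
Change: index 0, 21 -> 18
gcd of the OTHER numbers (without index 0): gcd([39, 42]) = 3
New gcd = gcd(g_others, new_val) = gcd(3, 18) = 3

Answer: 3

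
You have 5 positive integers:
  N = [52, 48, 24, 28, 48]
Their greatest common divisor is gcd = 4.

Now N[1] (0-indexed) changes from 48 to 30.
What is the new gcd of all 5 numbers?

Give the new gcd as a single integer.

Answer: 2

Derivation:
Numbers: [52, 48, 24, 28, 48], gcd = 4
Change: index 1, 48 -> 30
gcd of the OTHER numbers (without index 1): gcd([52, 24, 28, 48]) = 4
New gcd = gcd(g_others, new_val) = gcd(4, 30) = 2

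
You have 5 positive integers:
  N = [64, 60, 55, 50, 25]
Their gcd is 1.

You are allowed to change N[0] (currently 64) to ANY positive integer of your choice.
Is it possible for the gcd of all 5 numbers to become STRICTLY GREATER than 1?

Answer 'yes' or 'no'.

Current gcd = 1
gcd of all OTHER numbers (without N[0]=64): gcd([60, 55, 50, 25]) = 5
The new gcd after any change is gcd(5, new_value).
This can be at most 5.
Since 5 > old gcd 1, the gcd CAN increase (e.g., set N[0] = 5).

Answer: yes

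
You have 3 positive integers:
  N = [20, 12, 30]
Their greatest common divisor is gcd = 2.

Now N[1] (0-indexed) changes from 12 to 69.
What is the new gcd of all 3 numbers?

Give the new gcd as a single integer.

Answer: 1

Derivation:
Numbers: [20, 12, 30], gcd = 2
Change: index 1, 12 -> 69
gcd of the OTHER numbers (without index 1): gcd([20, 30]) = 10
New gcd = gcd(g_others, new_val) = gcd(10, 69) = 1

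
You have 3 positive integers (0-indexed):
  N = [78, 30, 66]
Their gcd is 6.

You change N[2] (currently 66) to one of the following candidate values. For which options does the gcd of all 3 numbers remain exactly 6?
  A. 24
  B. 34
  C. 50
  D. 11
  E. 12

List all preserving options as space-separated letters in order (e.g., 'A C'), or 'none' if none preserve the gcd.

Answer: A E

Derivation:
Old gcd = 6; gcd of others (without N[2]) = 6
New gcd for candidate v: gcd(6, v). Preserves old gcd iff gcd(6, v) = 6.
  Option A: v=24, gcd(6,24)=6 -> preserves
  Option B: v=34, gcd(6,34)=2 -> changes
  Option C: v=50, gcd(6,50)=2 -> changes
  Option D: v=11, gcd(6,11)=1 -> changes
  Option E: v=12, gcd(6,12)=6 -> preserves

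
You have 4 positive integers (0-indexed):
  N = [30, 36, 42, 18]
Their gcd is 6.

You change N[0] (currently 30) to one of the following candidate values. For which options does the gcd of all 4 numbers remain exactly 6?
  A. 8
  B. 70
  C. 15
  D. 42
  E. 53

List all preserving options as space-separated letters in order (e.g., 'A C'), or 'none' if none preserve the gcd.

Answer: D

Derivation:
Old gcd = 6; gcd of others (without N[0]) = 6
New gcd for candidate v: gcd(6, v). Preserves old gcd iff gcd(6, v) = 6.
  Option A: v=8, gcd(6,8)=2 -> changes
  Option B: v=70, gcd(6,70)=2 -> changes
  Option C: v=15, gcd(6,15)=3 -> changes
  Option D: v=42, gcd(6,42)=6 -> preserves
  Option E: v=53, gcd(6,53)=1 -> changes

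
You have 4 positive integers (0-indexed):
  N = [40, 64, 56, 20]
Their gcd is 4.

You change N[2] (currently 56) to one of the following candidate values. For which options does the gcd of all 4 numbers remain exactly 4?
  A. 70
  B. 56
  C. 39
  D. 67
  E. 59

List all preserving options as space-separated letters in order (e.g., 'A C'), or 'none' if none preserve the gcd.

Answer: B

Derivation:
Old gcd = 4; gcd of others (without N[2]) = 4
New gcd for candidate v: gcd(4, v). Preserves old gcd iff gcd(4, v) = 4.
  Option A: v=70, gcd(4,70)=2 -> changes
  Option B: v=56, gcd(4,56)=4 -> preserves
  Option C: v=39, gcd(4,39)=1 -> changes
  Option D: v=67, gcd(4,67)=1 -> changes
  Option E: v=59, gcd(4,59)=1 -> changes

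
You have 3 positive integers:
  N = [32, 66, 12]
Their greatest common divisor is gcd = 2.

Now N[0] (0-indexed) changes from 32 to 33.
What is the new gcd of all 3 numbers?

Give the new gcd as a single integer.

Numbers: [32, 66, 12], gcd = 2
Change: index 0, 32 -> 33
gcd of the OTHER numbers (without index 0): gcd([66, 12]) = 6
New gcd = gcd(g_others, new_val) = gcd(6, 33) = 3

Answer: 3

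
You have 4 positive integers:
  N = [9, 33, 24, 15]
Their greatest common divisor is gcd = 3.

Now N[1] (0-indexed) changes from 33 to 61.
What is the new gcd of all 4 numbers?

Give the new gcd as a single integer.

Answer: 1

Derivation:
Numbers: [9, 33, 24, 15], gcd = 3
Change: index 1, 33 -> 61
gcd of the OTHER numbers (without index 1): gcd([9, 24, 15]) = 3
New gcd = gcd(g_others, new_val) = gcd(3, 61) = 1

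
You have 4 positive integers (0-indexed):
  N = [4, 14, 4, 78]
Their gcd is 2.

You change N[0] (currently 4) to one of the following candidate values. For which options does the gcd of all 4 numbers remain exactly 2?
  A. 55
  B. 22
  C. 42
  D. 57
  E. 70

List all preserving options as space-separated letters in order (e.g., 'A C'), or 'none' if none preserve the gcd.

Old gcd = 2; gcd of others (without N[0]) = 2
New gcd for candidate v: gcd(2, v). Preserves old gcd iff gcd(2, v) = 2.
  Option A: v=55, gcd(2,55)=1 -> changes
  Option B: v=22, gcd(2,22)=2 -> preserves
  Option C: v=42, gcd(2,42)=2 -> preserves
  Option D: v=57, gcd(2,57)=1 -> changes
  Option E: v=70, gcd(2,70)=2 -> preserves

Answer: B C E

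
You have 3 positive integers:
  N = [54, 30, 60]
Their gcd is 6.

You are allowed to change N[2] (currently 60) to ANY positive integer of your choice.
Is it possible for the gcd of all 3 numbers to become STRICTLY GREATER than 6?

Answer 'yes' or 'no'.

Answer: no

Derivation:
Current gcd = 6
gcd of all OTHER numbers (without N[2]=60): gcd([54, 30]) = 6
The new gcd after any change is gcd(6, new_value).
This can be at most 6.
Since 6 = old gcd 6, the gcd can only stay the same or decrease.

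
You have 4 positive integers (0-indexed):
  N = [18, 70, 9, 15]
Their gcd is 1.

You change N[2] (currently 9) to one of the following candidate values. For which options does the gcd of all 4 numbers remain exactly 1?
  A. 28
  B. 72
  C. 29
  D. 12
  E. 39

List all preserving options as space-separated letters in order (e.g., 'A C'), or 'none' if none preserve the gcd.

Old gcd = 1; gcd of others (without N[2]) = 1
New gcd for candidate v: gcd(1, v). Preserves old gcd iff gcd(1, v) = 1.
  Option A: v=28, gcd(1,28)=1 -> preserves
  Option B: v=72, gcd(1,72)=1 -> preserves
  Option C: v=29, gcd(1,29)=1 -> preserves
  Option D: v=12, gcd(1,12)=1 -> preserves
  Option E: v=39, gcd(1,39)=1 -> preserves

Answer: A B C D E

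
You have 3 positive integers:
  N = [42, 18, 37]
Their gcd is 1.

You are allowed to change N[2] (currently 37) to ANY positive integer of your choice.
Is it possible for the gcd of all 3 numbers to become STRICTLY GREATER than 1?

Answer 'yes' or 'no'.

Current gcd = 1
gcd of all OTHER numbers (without N[2]=37): gcd([42, 18]) = 6
The new gcd after any change is gcd(6, new_value).
This can be at most 6.
Since 6 > old gcd 1, the gcd CAN increase (e.g., set N[2] = 6).

Answer: yes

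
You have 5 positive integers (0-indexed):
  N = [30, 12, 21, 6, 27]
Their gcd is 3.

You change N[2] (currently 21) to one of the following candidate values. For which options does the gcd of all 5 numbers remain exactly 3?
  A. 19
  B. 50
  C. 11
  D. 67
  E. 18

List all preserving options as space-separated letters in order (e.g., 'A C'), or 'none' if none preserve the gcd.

Answer: E

Derivation:
Old gcd = 3; gcd of others (without N[2]) = 3
New gcd for candidate v: gcd(3, v). Preserves old gcd iff gcd(3, v) = 3.
  Option A: v=19, gcd(3,19)=1 -> changes
  Option B: v=50, gcd(3,50)=1 -> changes
  Option C: v=11, gcd(3,11)=1 -> changes
  Option D: v=67, gcd(3,67)=1 -> changes
  Option E: v=18, gcd(3,18)=3 -> preserves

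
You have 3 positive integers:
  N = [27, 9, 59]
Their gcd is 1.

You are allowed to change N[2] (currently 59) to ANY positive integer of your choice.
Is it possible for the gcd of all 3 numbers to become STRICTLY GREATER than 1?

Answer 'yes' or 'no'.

Answer: yes

Derivation:
Current gcd = 1
gcd of all OTHER numbers (without N[2]=59): gcd([27, 9]) = 9
The new gcd after any change is gcd(9, new_value).
This can be at most 9.
Since 9 > old gcd 1, the gcd CAN increase (e.g., set N[2] = 9).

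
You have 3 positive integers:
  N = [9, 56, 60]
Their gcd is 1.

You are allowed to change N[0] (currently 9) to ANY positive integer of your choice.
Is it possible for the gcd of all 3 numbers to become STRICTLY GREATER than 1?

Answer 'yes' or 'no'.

Current gcd = 1
gcd of all OTHER numbers (without N[0]=9): gcd([56, 60]) = 4
The new gcd after any change is gcd(4, new_value).
This can be at most 4.
Since 4 > old gcd 1, the gcd CAN increase (e.g., set N[0] = 4).

Answer: yes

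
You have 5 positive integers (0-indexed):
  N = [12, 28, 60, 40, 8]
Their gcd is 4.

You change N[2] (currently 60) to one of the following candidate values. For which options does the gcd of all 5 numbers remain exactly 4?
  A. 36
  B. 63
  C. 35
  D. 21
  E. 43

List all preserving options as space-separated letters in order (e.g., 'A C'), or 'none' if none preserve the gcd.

Old gcd = 4; gcd of others (without N[2]) = 4
New gcd for candidate v: gcd(4, v). Preserves old gcd iff gcd(4, v) = 4.
  Option A: v=36, gcd(4,36)=4 -> preserves
  Option B: v=63, gcd(4,63)=1 -> changes
  Option C: v=35, gcd(4,35)=1 -> changes
  Option D: v=21, gcd(4,21)=1 -> changes
  Option E: v=43, gcd(4,43)=1 -> changes

Answer: A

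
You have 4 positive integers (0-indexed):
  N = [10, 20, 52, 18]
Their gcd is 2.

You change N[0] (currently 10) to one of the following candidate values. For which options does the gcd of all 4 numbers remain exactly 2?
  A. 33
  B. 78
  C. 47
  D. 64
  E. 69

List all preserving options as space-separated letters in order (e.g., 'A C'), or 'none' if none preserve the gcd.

Answer: B D

Derivation:
Old gcd = 2; gcd of others (without N[0]) = 2
New gcd for candidate v: gcd(2, v). Preserves old gcd iff gcd(2, v) = 2.
  Option A: v=33, gcd(2,33)=1 -> changes
  Option B: v=78, gcd(2,78)=2 -> preserves
  Option C: v=47, gcd(2,47)=1 -> changes
  Option D: v=64, gcd(2,64)=2 -> preserves
  Option E: v=69, gcd(2,69)=1 -> changes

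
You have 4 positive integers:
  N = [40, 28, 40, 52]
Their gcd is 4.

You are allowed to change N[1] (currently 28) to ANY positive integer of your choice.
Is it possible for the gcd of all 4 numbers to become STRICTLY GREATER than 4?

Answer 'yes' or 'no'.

Answer: no

Derivation:
Current gcd = 4
gcd of all OTHER numbers (without N[1]=28): gcd([40, 40, 52]) = 4
The new gcd after any change is gcd(4, new_value).
This can be at most 4.
Since 4 = old gcd 4, the gcd can only stay the same or decrease.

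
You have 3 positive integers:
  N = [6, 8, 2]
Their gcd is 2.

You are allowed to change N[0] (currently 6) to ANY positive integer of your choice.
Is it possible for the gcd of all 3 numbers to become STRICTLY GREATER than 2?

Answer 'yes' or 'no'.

Answer: no

Derivation:
Current gcd = 2
gcd of all OTHER numbers (without N[0]=6): gcd([8, 2]) = 2
The new gcd after any change is gcd(2, new_value).
This can be at most 2.
Since 2 = old gcd 2, the gcd can only stay the same or decrease.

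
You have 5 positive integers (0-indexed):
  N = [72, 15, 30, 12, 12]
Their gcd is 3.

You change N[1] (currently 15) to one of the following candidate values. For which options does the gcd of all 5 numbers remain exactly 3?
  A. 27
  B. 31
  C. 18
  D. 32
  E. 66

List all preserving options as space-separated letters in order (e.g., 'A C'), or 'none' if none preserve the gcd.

Old gcd = 3; gcd of others (without N[1]) = 6
New gcd for candidate v: gcd(6, v). Preserves old gcd iff gcd(6, v) = 3.
  Option A: v=27, gcd(6,27)=3 -> preserves
  Option B: v=31, gcd(6,31)=1 -> changes
  Option C: v=18, gcd(6,18)=6 -> changes
  Option D: v=32, gcd(6,32)=2 -> changes
  Option E: v=66, gcd(6,66)=6 -> changes

Answer: A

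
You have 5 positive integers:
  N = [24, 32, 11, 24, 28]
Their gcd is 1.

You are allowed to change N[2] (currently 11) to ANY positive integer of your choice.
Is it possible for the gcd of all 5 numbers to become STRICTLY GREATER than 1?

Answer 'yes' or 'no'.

Current gcd = 1
gcd of all OTHER numbers (without N[2]=11): gcd([24, 32, 24, 28]) = 4
The new gcd after any change is gcd(4, new_value).
This can be at most 4.
Since 4 > old gcd 1, the gcd CAN increase (e.g., set N[2] = 4).

Answer: yes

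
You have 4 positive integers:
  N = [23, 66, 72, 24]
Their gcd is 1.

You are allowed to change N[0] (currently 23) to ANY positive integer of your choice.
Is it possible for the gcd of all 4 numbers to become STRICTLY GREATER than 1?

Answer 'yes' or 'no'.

Answer: yes

Derivation:
Current gcd = 1
gcd of all OTHER numbers (without N[0]=23): gcd([66, 72, 24]) = 6
The new gcd after any change is gcd(6, new_value).
This can be at most 6.
Since 6 > old gcd 1, the gcd CAN increase (e.g., set N[0] = 6).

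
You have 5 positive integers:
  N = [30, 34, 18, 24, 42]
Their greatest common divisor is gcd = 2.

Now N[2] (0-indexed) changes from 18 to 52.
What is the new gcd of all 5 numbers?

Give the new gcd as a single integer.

Answer: 2

Derivation:
Numbers: [30, 34, 18, 24, 42], gcd = 2
Change: index 2, 18 -> 52
gcd of the OTHER numbers (without index 2): gcd([30, 34, 24, 42]) = 2
New gcd = gcd(g_others, new_val) = gcd(2, 52) = 2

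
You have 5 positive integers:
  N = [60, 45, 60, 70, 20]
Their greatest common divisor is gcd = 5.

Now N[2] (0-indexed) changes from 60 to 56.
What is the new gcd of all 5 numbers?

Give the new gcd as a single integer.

Numbers: [60, 45, 60, 70, 20], gcd = 5
Change: index 2, 60 -> 56
gcd of the OTHER numbers (without index 2): gcd([60, 45, 70, 20]) = 5
New gcd = gcd(g_others, new_val) = gcd(5, 56) = 1

Answer: 1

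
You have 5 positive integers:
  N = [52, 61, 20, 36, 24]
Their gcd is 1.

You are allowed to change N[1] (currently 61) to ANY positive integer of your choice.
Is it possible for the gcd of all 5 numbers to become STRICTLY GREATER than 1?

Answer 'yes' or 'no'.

Answer: yes

Derivation:
Current gcd = 1
gcd of all OTHER numbers (without N[1]=61): gcd([52, 20, 36, 24]) = 4
The new gcd after any change is gcd(4, new_value).
This can be at most 4.
Since 4 > old gcd 1, the gcd CAN increase (e.g., set N[1] = 4).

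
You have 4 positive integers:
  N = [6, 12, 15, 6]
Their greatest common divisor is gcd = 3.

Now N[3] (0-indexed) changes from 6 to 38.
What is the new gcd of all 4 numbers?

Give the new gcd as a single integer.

Numbers: [6, 12, 15, 6], gcd = 3
Change: index 3, 6 -> 38
gcd of the OTHER numbers (without index 3): gcd([6, 12, 15]) = 3
New gcd = gcd(g_others, new_val) = gcd(3, 38) = 1

Answer: 1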